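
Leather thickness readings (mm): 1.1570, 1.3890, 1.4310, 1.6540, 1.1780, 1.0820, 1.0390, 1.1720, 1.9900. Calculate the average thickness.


Formula: Average = sum / n
Substituting: Average = 12.0920 / 9
Result: 1.3436 mm


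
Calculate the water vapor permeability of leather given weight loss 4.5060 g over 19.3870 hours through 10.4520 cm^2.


Formula: WVP = loss / (area * time)
Substituting: WVP = 4.5060 / (10.4520 * 19.3870)
Result: 0.0222373 g/(cm^2*hr)


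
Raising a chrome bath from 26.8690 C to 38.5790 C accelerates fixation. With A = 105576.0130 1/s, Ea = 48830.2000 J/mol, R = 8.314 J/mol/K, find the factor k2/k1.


T1 = 26.8690 + 273.15 = 300.0190 K; T2 = 38.5790 + 273.15 = 311.7290 K
k1 = A * exp(-Ea/(R*T1)) = 105576.0130 * exp(-48830.2000/(8.314*300.0190)) = 3.3243e-04 1/s
k2 = A * exp(-Ea/(R*T2)) = 105576.0130 * exp(-48830.2000/(8.314*311.7290)) = 6.9354e-04 1/s
k2/k1 = 6.9354e-04 / 3.3243e-04 = 2.0863


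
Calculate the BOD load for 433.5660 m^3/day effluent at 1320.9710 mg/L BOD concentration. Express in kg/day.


Formula: BOD_load = volume * conc / 1000
Substituting: BOD_load = 433.5660 * 1320.9710 / 1000
Result: 572.7281 kg/day


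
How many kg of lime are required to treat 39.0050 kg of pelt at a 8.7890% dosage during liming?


Formula: Lime = substrate * pct / 100
Substituting: Lime = 39.0050 * 8.7890 / 100
Result: 3.4281 kg


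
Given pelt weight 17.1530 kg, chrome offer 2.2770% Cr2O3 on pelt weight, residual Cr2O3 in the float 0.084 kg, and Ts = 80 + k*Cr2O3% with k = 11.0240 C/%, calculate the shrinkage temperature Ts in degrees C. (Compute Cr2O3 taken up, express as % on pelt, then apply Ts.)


Offered = pelt * offer_pct / 100 = 17.1530 * 2.2770 / 100 = 0.3906 kg
Uptake = offered - residual = 0.3906 - 0.084 = 0.3066 kg
Cr2O3% on pelt = uptake / pelt * 100 = 0.3066 / 17.1530 * 100 = 1.7873 %
Ts = 80 + k * Cr2O3% = 80 + 11.0240 * 1.7873 = 99.7031 C


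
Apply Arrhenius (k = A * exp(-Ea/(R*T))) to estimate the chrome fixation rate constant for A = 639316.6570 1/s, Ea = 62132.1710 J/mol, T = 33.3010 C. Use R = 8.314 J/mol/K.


T_K = T_C + 273.15 = 33.3010 + 273.15 = 306.4510 K
exponent = -Ea / (R * T_K) = -62132.1710 / (8.314 * 306.4510) = -24.3863
k = A * exp(exponent) = 639316.6570 * exp(-24.3863) = 1.6402e-05 1/s


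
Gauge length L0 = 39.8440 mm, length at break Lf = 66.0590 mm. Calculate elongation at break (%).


Formula: Elongation = (Lf - L0) / L0 * 100
Substituting: Elongation = (66.0590 - 39.8440) / 39.8440 * 100
Result: 65.7941 %


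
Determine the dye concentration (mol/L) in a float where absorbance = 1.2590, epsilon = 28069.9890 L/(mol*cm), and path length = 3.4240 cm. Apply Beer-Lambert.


Formula: c = A / (epsilon * l)
Substituting: c = 1.2590 / (28069.9890 * 3.4240)
Result: 1.3099e-05 mol/L


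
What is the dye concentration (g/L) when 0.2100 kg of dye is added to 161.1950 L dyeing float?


Formula: Conc = dye_mass(kg) / volume(L) * 1000
Substituting: Conc = 0.2100 / 161.1950 * 1000
Result: 1.3028 g/L


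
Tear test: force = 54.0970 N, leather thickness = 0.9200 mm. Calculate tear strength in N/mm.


Formula: Tear strength = force / thickness
Substituting: Tear strength = 54.0970 / 0.9200
Result: 58.8011 N/mm


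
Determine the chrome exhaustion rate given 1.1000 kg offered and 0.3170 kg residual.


Formula: Uptake = (offered - residual) / offered * 100
Substituting: Uptake = (1.1000 - 0.3170) / 1.1000 * 100
Result: 71.1818 %


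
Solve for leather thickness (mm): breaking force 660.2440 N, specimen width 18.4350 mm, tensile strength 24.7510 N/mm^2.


Formula: t = F / (TS * w)
Substituting: t = 660.2440 / (24.7510 * 18.4350)
Result: 1.4470 mm


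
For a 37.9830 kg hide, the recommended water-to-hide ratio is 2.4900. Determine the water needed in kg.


Formula: Water = hide_weight * ratio
Substituting: Water = 37.9830 * 2.4900
Result: 94.5777 kg


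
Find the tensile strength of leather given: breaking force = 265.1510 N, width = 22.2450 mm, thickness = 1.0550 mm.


Formula: TS = force / (width * thickness)
Substituting: TS = 265.1510 / (22.2450 * 1.0550)
Result: 11.2982 N/mm^2


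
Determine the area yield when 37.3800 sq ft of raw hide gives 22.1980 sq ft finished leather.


Formula: Yield = finished / raw * 100
Substituting: Yield = 22.1980 / 37.3800 * 100
Result: 59.3847 %


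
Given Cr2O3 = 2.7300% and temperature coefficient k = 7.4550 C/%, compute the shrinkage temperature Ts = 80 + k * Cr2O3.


Formula: Ts = 80 + k * Cr2O3
Substituting: Ts = 80 + 7.4550 * 2.7300
Result: 100.3521 C


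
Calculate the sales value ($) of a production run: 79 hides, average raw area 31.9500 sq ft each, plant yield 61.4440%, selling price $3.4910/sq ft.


Raw_total = N * avg_area = 79 * 31.9500 = 2524.0500 sq ft
Finished = Raw_total * yield / 100 = 2524.0500 * 61.4440 / 100 = 1550.8773 sq ft
Value = Finished * price = 1550.8773 * 3.4910 = 5414.1126 $


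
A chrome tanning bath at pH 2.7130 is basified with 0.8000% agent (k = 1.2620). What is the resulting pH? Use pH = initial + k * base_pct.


Formula: pH_final = pH_initial + k * base_pct
Substituting: pH_final = 2.7130 + 1.2620 * 0.8000
Result: 3.7226


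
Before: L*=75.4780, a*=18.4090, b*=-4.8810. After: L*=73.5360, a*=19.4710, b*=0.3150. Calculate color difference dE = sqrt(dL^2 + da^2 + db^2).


dL = -1.9420, da = 1.0620, db = 5.1960
dE = sqrt((-1.9420)^2 + 1.0620^2 + 5.1960^2) = 5.6478


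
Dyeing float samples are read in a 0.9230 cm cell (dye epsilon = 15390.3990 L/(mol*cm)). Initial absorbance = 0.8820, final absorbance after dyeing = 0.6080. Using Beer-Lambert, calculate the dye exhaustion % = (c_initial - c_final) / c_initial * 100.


c_initial = A_i / (epsilon * l) = 0.8820 / (15390.3990 * 0.9230) = 6.2089e-05 mol/L
c_final = A_f / (epsilon * l) = 0.6080 / (15390.3990 * 0.9230) = 4.2801e-05 mol/L
Exhaustion = (c_initial - c_final) / c_initial * 100 = (6.2089e-05 - 4.2801e-05) / 6.2089e-05 * 100 = 31.0658 %


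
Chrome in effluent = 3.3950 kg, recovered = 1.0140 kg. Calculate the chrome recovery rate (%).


Formula: Recovery = recovered / input * 100
Substituting: Recovery = 1.0140 / 3.3950 * 100
Result: 29.8675 %


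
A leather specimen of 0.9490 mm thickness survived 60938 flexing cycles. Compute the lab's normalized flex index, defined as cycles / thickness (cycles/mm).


Formula: Index = cycles / thickness
Substituting: Index = 60938 / 0.9490
Result: 64212.8556 cycles/mm


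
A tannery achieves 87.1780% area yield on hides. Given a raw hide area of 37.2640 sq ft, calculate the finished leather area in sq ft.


Formula: finished = raw * yield / 100
Substituting: finished = 37.2640 * 87.1780 / 100
Result: 32.4860 sq ft


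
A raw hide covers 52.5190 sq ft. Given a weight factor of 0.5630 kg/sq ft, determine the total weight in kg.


Formula: Weight = area * weight_per_sqft
Substituting: Weight = 52.5190 * 0.5630
Result: 29.5682 kg


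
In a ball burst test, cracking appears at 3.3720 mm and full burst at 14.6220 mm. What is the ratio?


Formula: Ratio = crack / burst
Substituting: Ratio = 3.3720 / 14.6220
Result: 0.2306


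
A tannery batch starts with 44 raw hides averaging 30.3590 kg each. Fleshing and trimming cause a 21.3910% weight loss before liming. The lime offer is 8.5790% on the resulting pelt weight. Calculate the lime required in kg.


Total_raw = N * avg_wt = 44 * 30.3590 = 1335.7960 kg
Substrate = Total_raw * (1 - loss/100) = 1335.7960 * (1 - 21.3910/100) = 1050.0559 kg
Lime = Substrate * pct / 100 = 1050.0559 * 8.5790 / 100 = 90.0843 kg


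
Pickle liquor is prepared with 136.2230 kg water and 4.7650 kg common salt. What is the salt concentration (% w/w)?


Formula: Conc = salt / (water + salt) * 100
Substituting: Conc = 4.7650 / (136.2230 + 4.7650) * 100
Result: 3.3797 %


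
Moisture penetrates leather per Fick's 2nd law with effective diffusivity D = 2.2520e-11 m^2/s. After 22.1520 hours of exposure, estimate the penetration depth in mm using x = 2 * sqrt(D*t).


t = 22.1520 hr * 3600 = 79747.2000 s
D * t = 2.2520e-11 * 79747.2000 = 1.7959e-06
x = 2 * sqrt(D*t) = 2 * sqrt(1.7959e-06) = 0.00268023 m = 2.6802 mm


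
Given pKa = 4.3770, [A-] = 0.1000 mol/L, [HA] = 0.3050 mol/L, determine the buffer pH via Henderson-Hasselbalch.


ratio = [A-] / [HA] = 0.1000 / 0.3050 = 0.3279
log10(ratio) = -0.4843
pH = pKa + log10(ratio) = 4.3770 - 0.4843 = 3.8927


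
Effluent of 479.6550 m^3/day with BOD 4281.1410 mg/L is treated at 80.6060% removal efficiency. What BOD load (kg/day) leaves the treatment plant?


Load_in = volume * conc / 1000 = 479.6550 * 4281.1410 / 1000 = 2053.4707 kg/day
Removed = Load_in * eff / 100 = 2053.4707 * 80.6060 / 100 = 1655.2206 kg/day
Load_out = Load_in - Removed = 2053.4707 - 1655.2206 = 398.2501 kg/day


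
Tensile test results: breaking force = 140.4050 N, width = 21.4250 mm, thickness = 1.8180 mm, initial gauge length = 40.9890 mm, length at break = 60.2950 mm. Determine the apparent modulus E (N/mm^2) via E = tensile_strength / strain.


TS = F / (w * t) = 140.4050 / (21.4250 * 1.8180) = 3.6047 N/mm^2
strain = (Lf - L0) / L0 = (60.2950 - 40.9890) / 40.9890 = 0.4710
E = TS / strain = 3.6047 / 0.4710 = 7.6532 N/mm^2


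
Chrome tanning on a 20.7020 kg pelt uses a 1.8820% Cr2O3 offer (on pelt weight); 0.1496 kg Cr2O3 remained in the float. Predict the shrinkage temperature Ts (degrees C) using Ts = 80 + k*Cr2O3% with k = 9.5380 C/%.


Offered = pelt * offer_pct / 100 = 20.7020 * 1.8820 / 100 = 0.3896 kg
Uptake = offered - residual = 0.3896 - 0.1496 = 0.2400 kg
Cr2O3% on pelt = uptake / pelt * 100 = 0.2400 / 20.7020 * 100 = 1.1594 %
Ts = 80 + k * Cr2O3% = 80 + 9.5380 * 1.1594 = 91.0580 C


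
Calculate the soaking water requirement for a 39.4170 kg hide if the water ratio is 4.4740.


Formula: Water = hide_weight * ratio
Substituting: Water = 39.4170 * 4.4740
Result: 176.3517 kg


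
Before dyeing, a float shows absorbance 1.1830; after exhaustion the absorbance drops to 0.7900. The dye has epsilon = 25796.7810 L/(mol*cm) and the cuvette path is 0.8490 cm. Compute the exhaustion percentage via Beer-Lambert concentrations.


c_initial = A_i / (epsilon * l) = 1.1830 / (25796.7810 * 0.8490) = 5.4015e-05 mol/L
c_final = A_f / (epsilon * l) = 0.7900 / (25796.7810 * 0.8490) = 3.6071e-05 mol/L
Exhaustion = (c_initial - c_final) / c_initial * 100 = (5.4015e-05 - 3.6071e-05) / 5.4015e-05 * 100 = 33.2206 %


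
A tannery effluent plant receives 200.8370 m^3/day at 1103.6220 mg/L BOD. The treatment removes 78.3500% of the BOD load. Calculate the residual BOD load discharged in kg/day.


Load_in = volume * conc / 1000 = 200.8370 * 1103.6220 / 1000 = 221.6481 kg/day
Removed = Load_in * eff / 100 = 221.6481 * 78.3500 / 100 = 173.6613 kg/day
Load_out = Load_in - Removed = 221.6481 - 173.6613 = 47.9868 kg/day


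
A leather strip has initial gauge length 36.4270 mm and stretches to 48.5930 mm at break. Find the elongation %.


Formula: Elongation = (Lf - L0) / L0 * 100
Substituting: Elongation = (48.5930 - 36.4270) / 36.4270 * 100
Result: 33.3983 %


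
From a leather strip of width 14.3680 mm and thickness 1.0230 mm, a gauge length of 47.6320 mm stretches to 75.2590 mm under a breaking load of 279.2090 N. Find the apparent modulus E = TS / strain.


TS = F / (w * t) = 279.2090 / (14.3680 * 1.0230) = 18.9958 N/mm^2
strain = (Lf - L0) / L0 = (75.2590 - 47.6320) / 47.6320 = 0.5800
E = TS / strain = 18.9958 / 0.5800 = 32.7508 N/mm^2


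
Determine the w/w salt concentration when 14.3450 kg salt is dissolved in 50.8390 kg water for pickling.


Formula: Conc = salt / (water + salt) * 100
Substituting: Conc = 14.3450 / (50.8390 + 14.3450) * 100
Result: 22.0069 %


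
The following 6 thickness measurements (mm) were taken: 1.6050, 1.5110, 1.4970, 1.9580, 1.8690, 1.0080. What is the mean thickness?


Formula: Average = sum / n
Substituting: Average = 9.4480 / 6
Result: 1.5747 mm


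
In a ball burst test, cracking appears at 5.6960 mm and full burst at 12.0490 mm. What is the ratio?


Formula: Ratio = crack / burst
Substituting: Ratio = 5.6960 / 12.0490
Result: 0.4727


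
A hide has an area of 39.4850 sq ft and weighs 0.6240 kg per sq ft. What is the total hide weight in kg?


Formula: Weight = area * weight_per_sqft
Substituting: Weight = 39.4850 * 0.6240
Result: 24.6386 kg


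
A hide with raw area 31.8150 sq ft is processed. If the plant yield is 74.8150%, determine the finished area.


Formula: finished = raw * yield / 100
Substituting: finished = 31.8150 * 74.8150 / 100
Result: 23.8024 sq ft


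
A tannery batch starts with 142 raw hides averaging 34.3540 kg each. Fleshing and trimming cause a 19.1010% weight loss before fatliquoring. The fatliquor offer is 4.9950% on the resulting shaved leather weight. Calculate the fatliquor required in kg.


Total_raw = N * avg_wt = 142 * 34.3540 = 4878.2680 kg
Substrate = Total_raw * (1 - loss/100) = 4878.2680 * (1 - 19.1010/100) = 3946.4700 kg
Fat = Substrate * pct / 100 = 3946.4700 * 4.9950 / 100 = 197.1262 kg


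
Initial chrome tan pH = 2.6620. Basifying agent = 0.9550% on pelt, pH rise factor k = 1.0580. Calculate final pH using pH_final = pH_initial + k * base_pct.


Formula: pH_final = pH_initial + k * base_pct
Substituting: pH_final = 2.6620 + 1.0580 * 0.9550
Result: 3.6724


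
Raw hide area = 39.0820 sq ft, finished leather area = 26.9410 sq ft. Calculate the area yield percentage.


Formula: Yield = finished / raw * 100
Substituting: Yield = 26.9410 / 39.0820 * 100
Result: 68.9345 %


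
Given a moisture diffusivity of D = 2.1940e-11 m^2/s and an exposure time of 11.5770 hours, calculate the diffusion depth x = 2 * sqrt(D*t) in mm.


t = 11.5770 hr * 3600 = 41677.2000 s
D * t = 2.1940e-11 * 41677.2000 = 9.1440e-07
x = 2 * sqrt(D*t) = 2 * sqrt(9.1440e-07) = 0.00191248 m = 1.9125 mm


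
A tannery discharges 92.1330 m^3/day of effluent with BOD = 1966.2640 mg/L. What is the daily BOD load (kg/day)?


Formula: BOD_load = volume * conc / 1000
Substituting: BOD_load = 92.1330 * 1966.2640 / 1000
Result: 181.1578 kg/day


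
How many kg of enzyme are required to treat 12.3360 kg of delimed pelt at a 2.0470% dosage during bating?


Formula: Enzyme = substrate * pct / 100
Substituting: Enzyme = 12.3360 * 2.0470 / 100
Result: 0.2525 kg


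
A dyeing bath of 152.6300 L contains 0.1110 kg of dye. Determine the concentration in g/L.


Formula: Conc = dye_mass(kg) / volume(L) * 1000
Substituting: Conc = 0.1110 / 152.6300 * 1000
Result: 0.7272 g/L


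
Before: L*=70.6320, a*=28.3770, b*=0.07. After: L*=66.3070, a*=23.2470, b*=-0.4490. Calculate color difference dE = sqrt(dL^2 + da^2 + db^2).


dL = -4.3250, da = -5.1300, db = -0.5190
dE = sqrt((-4.3250)^2 + (-5.1300)^2 + (-0.5190)^2) = 6.7299


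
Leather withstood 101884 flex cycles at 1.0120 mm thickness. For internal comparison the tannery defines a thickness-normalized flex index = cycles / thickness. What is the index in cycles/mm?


Formula: Index = cycles / thickness
Substituting: Index = 101884 / 1.0120
Result: 100675.8893 cycles/mm


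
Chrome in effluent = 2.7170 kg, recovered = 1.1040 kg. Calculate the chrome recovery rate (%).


Formula: Recovery = recovered / input * 100
Substituting: Recovery = 1.1040 / 2.7170 * 100
Result: 40.6331 %


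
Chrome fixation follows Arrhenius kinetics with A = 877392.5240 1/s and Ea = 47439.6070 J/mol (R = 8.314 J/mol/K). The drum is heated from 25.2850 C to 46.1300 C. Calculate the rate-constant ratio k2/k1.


T1 = 25.2850 + 273.15 = 298.4350 K; T2 = 46.1300 + 273.15 = 319.2800 K
k1 = A * exp(-Ea/(R*T1)) = 877392.5240 * exp(-47439.6070/(8.314*298.4350)) = 0.00436123 1/s
k2 = A * exp(-Ea/(R*T2)) = 877392.5240 * exp(-47439.6070/(8.314*319.2800)) = 0.015196 1/s
k2/k1 = 0.015196 / 0.00436123 = 3.4843


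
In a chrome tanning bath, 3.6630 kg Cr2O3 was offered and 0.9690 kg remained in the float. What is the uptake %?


Formula: Uptake = (offered - residual) / offered * 100
Substituting: Uptake = (3.6630 - 0.9690) / 3.6630 * 100
Result: 73.5463 %


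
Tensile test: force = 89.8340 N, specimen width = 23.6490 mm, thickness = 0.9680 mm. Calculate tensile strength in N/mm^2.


Formula: TS = force / (width * thickness)
Substituting: TS = 89.8340 / (23.6490 * 0.9680)
Result: 3.9242 N/mm^2


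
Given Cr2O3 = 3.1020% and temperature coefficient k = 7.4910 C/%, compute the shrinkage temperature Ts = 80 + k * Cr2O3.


Formula: Ts = 80 + k * Cr2O3
Substituting: Ts = 80 + 7.4910 * 3.1020
Result: 103.2371 C


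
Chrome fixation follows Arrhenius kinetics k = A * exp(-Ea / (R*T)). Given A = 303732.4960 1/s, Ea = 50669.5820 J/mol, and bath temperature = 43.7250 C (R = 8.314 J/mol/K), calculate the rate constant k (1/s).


T_K = T_C + 273.15 = 43.7250 + 273.15 = 316.8750 K
exponent = -Ea / (R * T_K) = -50669.5820 / (8.314 * 316.8750) = -19.2331
k = A * exp(exponent) = 303732.4960 * exp(-19.2331) = 0.00134791 1/s


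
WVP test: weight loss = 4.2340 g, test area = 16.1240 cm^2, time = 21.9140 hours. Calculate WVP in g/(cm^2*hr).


Formula: WVP = loss / (area * time)
Substituting: WVP = 4.2340 / (16.1240 * 21.9140)
Result: 0.0119827 g/(cm^2*hr)


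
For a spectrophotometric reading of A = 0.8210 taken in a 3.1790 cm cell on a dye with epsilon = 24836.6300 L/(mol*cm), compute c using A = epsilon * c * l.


Formula: c = A / (epsilon * l)
Substituting: c = 0.8210 / (24836.6300 * 3.1790)
Result: 1.0398e-05 mol/L


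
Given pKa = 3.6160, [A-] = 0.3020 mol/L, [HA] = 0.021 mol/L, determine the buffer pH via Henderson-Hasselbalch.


ratio = [A-] / [HA] = 0.3020 / 0.021 = 14.3810
log10(ratio) = 1.1578
pH = pKa + log10(ratio) = 3.6160 + 1.1578 = 4.7738


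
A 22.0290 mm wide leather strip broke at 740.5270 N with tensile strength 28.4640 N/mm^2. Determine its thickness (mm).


Formula: t = F / (TS * w)
Substituting: t = 740.5270 / (28.4640 * 22.0290)
Result: 1.1810 mm


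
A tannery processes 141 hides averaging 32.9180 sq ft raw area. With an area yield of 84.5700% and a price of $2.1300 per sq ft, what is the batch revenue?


Raw_total = N * avg_area = 141 * 32.9180 = 4641.4380 sq ft
Finished = Raw_total * yield / 100 = 4641.4380 * 84.5700 / 100 = 3925.2641 sq ft
Value = Finished * price = 3925.2641 * 2.1300 = 8360.8126 $


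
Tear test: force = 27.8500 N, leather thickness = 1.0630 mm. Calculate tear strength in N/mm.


Formula: Tear strength = force / thickness
Substituting: Tear strength = 27.8500 / 1.0630
Result: 26.1994 N/mm


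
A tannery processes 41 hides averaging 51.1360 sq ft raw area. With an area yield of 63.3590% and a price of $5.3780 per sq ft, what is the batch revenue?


Raw_total = N * avg_area = 41 * 51.1360 = 2096.5760 sq ft
Finished = Raw_total * yield / 100 = 2096.5760 * 63.3590 / 100 = 1328.3696 sq ft
Value = Finished * price = 1328.3696 * 5.3780 = 7143.9716 $


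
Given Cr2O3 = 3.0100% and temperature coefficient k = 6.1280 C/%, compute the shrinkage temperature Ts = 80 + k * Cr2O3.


Formula: Ts = 80 + k * Cr2O3
Substituting: Ts = 80 + 6.1280 * 3.0100
Result: 98.4453 C


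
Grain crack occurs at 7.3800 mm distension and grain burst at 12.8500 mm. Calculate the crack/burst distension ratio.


Formula: Ratio = crack / burst
Substituting: Ratio = 7.3800 / 12.8500
Result: 0.5743


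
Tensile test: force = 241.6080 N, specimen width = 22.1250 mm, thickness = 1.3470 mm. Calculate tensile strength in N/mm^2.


Formula: TS = force / (width * thickness)
Substituting: TS = 241.6080 / (22.1250 * 1.3470)
Result: 8.1070 N/mm^2


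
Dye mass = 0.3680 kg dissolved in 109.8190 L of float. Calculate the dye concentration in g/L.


Formula: Conc = dye_mass(kg) / volume(L) * 1000
Substituting: Conc = 0.3680 / 109.8190 * 1000
Result: 3.3510 g/L


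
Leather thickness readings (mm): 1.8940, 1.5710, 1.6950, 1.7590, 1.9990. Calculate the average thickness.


Formula: Average = sum / n
Substituting: Average = 8.9180 / 5
Result: 1.7836 mm


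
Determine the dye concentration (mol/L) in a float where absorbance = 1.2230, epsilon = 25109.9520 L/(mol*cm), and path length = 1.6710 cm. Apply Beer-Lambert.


Formula: c = A / (epsilon * l)
Substituting: c = 1.2230 / (25109.9520 * 1.6710)
Result: 2.9148e-05 mol/L


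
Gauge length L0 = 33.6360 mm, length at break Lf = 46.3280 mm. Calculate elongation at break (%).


Formula: Elongation = (Lf - L0) / L0 * 100
Substituting: Elongation = (46.3280 - 33.6360) / 33.6360 * 100
Result: 37.7334 %


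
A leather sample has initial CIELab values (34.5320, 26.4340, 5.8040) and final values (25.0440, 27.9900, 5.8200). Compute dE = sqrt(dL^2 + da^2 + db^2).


dL = -9.4880, da = 1.5560, db = 0.016
dE = sqrt((-9.4880)^2 + 1.5560^2 + 0.016^2) = 9.6148


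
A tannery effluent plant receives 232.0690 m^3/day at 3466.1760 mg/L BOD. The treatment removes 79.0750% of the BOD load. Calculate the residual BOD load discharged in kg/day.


Load_in = volume * conc / 1000 = 232.0690 * 3466.1760 / 1000 = 804.3920 kg/day
Removed = Load_in * eff / 100 = 804.3920 * 79.0750 / 100 = 636.0730 kg/day
Load_out = Load_in - Removed = 804.3920 - 636.0730 = 168.3190 kg/day


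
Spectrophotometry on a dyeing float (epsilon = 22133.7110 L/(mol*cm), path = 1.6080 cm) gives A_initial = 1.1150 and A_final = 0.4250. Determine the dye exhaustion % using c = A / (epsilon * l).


c_initial = A_i / (epsilon * l) = 1.1150 / (22133.7110 * 1.6080) = 3.1328e-05 mol/L
c_final = A_f / (epsilon * l) = 0.4250 / (22133.7110 * 1.6080) = 1.1941e-05 mol/L
Exhaustion = (c_initial - c_final) / c_initial * 100 = (3.1328e-05 - 1.1941e-05) / 3.1328e-05 * 100 = 61.8834 %


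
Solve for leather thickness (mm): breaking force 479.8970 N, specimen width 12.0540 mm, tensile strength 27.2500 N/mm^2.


Formula: t = F / (TS * w)
Substituting: t = 479.8970 / (27.2500 * 12.0540)
Result: 1.4610 mm


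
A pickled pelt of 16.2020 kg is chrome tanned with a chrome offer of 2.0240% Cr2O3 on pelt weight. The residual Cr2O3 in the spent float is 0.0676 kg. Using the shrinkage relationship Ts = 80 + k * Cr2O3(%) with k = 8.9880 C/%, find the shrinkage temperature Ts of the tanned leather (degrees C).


Offered = pelt * offer_pct / 100 = 16.2020 * 2.0240 / 100 = 0.3279 kg
Uptake = offered - residual = 0.3279 - 0.0676 = 0.2603 kg
Cr2O3% on pelt = uptake / pelt * 100 = 0.2603 / 16.2020 * 100 = 1.6068 %
Ts = 80 + k * Cr2O3% = 80 + 8.9880 * 1.6068 = 94.4416 C


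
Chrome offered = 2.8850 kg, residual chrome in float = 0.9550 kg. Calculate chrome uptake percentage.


Formula: Uptake = (offered - residual) / offered * 100
Substituting: Uptake = (2.8850 - 0.9550) / 2.8850 * 100
Result: 66.8977 %


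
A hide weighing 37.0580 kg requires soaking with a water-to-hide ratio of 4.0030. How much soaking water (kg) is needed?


Formula: Water = hide_weight * ratio
Substituting: Water = 37.0580 * 4.0030
Result: 148.3432 kg


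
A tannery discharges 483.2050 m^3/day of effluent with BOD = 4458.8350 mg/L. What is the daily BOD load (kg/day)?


Formula: BOD_load = volume * conc / 1000
Substituting: BOD_load = 483.2050 * 4458.8350 / 1000
Result: 2154.5314 kg/day


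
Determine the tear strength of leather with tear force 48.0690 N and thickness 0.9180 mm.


Formula: Tear strength = force / thickness
Substituting: Tear strength = 48.0690 / 0.9180
Result: 52.3627 N/mm


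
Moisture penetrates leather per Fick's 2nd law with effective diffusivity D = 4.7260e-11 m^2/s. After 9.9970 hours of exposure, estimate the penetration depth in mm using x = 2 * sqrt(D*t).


t = 9.9970 hr * 3600 = 35989.2000 s
D * t = 4.7260e-11 * 35989.2000 = 1.7008e-06
x = 2 * sqrt(D*t) = 2 * sqrt(1.7008e-06) = 0.00260833 m = 2.6083 mm


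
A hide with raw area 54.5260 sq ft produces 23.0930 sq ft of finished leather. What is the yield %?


Formula: Yield = finished / raw * 100
Substituting: Yield = 23.0930 / 54.5260 * 100
Result: 42.3523 %


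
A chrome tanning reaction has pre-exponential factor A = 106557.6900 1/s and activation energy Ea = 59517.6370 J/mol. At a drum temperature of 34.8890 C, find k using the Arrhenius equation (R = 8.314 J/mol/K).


T_K = T_C + 273.15 = 34.8890 + 273.15 = 308.0390 K
exponent = -Ea / (R * T_K) = -59517.6370 / (8.314 * 308.0390) = -23.2397
k = A * exp(exponent) = 106557.6900 * exp(-23.2397) = 8.6045e-06 1/s


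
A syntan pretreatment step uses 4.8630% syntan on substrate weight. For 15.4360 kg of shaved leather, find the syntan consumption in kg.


Formula: Syntan = substrate * pct / 100
Substituting: Syntan = 15.4360 * 4.8630 / 100
Result: 0.7507 kg


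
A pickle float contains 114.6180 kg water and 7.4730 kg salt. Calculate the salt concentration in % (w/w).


Formula: Conc = salt / (water + salt) * 100
Substituting: Conc = 7.4730 / (114.6180 + 7.4730) * 100
Result: 6.1208 %


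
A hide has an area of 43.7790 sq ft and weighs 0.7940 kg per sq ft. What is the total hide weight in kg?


Formula: Weight = area * weight_per_sqft
Substituting: Weight = 43.7790 * 0.7940
Result: 34.7605 kg


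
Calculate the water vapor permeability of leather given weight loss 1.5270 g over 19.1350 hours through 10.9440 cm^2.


Formula: WVP = loss / (area * time)
Substituting: WVP = 1.5270 / (10.9440 * 19.1350)
Result: 0.0072918 g/(cm^2*hr)


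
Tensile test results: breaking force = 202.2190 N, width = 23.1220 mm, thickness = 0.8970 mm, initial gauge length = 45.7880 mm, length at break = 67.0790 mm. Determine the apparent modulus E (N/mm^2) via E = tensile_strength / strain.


TS = F / (w * t) = 202.2190 / (23.1220 * 0.8970) = 9.7500 N/mm^2
strain = (Lf - L0) / L0 = (67.0790 - 45.7880) / 45.7880 = 0.4650
E = TS / strain = 9.7500 / 0.4650 = 20.9681 N/mm^2


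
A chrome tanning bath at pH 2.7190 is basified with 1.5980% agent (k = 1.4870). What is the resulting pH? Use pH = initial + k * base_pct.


Formula: pH_final = pH_initial + k * base_pct
Substituting: pH_final = 2.7190 + 1.4870 * 1.5980
Result: 5.0952


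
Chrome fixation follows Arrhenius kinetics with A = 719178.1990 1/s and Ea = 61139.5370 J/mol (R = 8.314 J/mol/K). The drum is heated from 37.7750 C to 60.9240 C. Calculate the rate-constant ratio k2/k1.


T1 = 37.7750 + 273.15 = 310.9250 K; T2 = 60.9240 + 273.15 = 334.0740 K
k1 = A * exp(-Ea/(R*T1)) = 719178.1990 * exp(-61139.5370/(8.314*310.9250)) = 3.8474e-05 1/s
k2 = A * exp(-Ea/(R*T2)) = 719178.1990 * exp(-61139.5370/(8.314*334.0740)) = 1.9812e-04 1/s
k2/k1 = 1.9812e-04 / 3.8474e-05 = 5.1494


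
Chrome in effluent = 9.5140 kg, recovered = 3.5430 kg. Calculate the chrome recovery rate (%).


Formula: Recovery = recovered / input * 100
Substituting: Recovery = 3.5430 / 9.5140 * 100
Result: 37.2399 %


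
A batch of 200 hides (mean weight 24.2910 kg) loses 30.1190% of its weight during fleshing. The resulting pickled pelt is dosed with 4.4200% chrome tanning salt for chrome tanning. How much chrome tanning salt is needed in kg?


Total_raw = N * avg_wt = 200 * 24.2910 = 4858.2000 kg
Substrate = Total_raw * (1 - loss/100) = 4858.2000 * (1 - 30.1190/100) = 3394.9587 kg
Chrome = Substrate * pct / 100 = 3394.9587 * 4.4200 / 100 = 150.0572 kg


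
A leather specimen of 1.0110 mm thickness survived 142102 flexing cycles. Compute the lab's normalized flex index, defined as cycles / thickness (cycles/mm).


Formula: Index = cycles / thickness
Substituting: Index = 142102 / 1.0110
Result: 140555.8853 cycles/mm


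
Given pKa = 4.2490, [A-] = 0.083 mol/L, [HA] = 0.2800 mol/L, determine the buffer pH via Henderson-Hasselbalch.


ratio = [A-] / [HA] = 0.083 / 0.2800 = 0.2964
log10(ratio) = -0.5281
pH = pKa + log10(ratio) = 4.2490 - 0.5281 = 3.7209


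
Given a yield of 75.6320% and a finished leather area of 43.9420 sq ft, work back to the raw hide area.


Formula: raw = finished * 100 / yield
Substituting: raw = 43.9420 * 100 / 75.6320
Result: 58.0997 sq ft


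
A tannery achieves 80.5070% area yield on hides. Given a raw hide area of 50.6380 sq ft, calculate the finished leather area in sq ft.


Formula: finished = raw * yield / 100
Substituting: finished = 50.6380 * 80.5070 / 100
Result: 40.7671 sq ft


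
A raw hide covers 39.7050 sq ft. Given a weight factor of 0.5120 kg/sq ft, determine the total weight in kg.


Formula: Weight = area * weight_per_sqft
Substituting: Weight = 39.7050 * 0.5120
Result: 20.3290 kg


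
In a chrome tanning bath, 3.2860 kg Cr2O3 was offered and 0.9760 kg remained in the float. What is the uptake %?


Formula: Uptake = (offered - residual) / offered * 100
Substituting: Uptake = (3.2860 - 0.9760) / 3.2860 * 100
Result: 70.2982 %


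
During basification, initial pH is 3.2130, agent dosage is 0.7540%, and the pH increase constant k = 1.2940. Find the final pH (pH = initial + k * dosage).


Formula: pH_final = pH_initial + k * base_pct
Substituting: pH_final = 3.2130 + 1.2940 * 0.7540
Result: 4.1887


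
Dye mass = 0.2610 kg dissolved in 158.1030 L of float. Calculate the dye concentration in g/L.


Formula: Conc = dye_mass(kg) / volume(L) * 1000
Substituting: Conc = 0.2610 / 158.1030 * 1000
Result: 1.6508 g/L


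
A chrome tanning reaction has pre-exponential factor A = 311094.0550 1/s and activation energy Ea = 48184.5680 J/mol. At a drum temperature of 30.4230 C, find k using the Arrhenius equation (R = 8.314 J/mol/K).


T_K = T_C + 273.15 = 30.4230 + 273.15 = 303.5730 K
exponent = -Ea / (R * T_K) = -48184.5680 / (8.314 * 303.5730) = -19.0913
k = A * exp(exponent) = 311094.0550 * exp(-19.0913) = 0.00159096 1/s


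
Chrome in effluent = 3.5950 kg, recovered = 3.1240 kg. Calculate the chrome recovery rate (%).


Formula: Recovery = recovered / input * 100
Substituting: Recovery = 3.1240 / 3.5950 * 100
Result: 86.8985 %


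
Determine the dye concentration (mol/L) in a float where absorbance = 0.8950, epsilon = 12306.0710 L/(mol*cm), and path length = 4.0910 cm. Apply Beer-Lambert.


Formula: c = A / (epsilon * l)
Substituting: c = 0.8950 / (12306.0710 * 4.0910)
Result: 1.7778e-05 mol/L


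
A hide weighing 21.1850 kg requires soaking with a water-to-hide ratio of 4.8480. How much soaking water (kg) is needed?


Formula: Water = hide_weight * ratio
Substituting: Water = 21.1850 * 4.8480
Result: 102.7049 kg


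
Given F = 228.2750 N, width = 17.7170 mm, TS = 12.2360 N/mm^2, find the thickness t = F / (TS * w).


Formula: t = F / (TS * w)
Substituting: t = 228.2750 / (12.2360 * 17.7170)
Result: 1.0530 mm


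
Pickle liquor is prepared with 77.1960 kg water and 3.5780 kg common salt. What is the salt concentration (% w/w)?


Formula: Conc = salt / (water + salt) * 100
Substituting: Conc = 3.5780 / (77.1960 + 3.5780) * 100
Result: 4.4296 %


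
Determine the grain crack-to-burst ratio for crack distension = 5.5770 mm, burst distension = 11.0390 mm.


Formula: Ratio = crack / burst
Substituting: Ratio = 5.5770 / 11.0390
Result: 0.5052


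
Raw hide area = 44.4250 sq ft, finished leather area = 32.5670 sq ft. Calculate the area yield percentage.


Formula: Yield = finished / raw * 100
Substituting: Yield = 32.5670 / 44.4250 * 100
Result: 73.3078 %


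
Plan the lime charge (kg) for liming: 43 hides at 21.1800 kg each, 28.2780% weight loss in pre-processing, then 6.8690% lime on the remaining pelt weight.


Total_raw = N * avg_wt = 43 * 21.1800 = 910.7400 kg
Substrate = Total_raw * (1 - loss/100) = 910.7400 * (1 - 28.2780/100) = 653.2009 kg
Lime = Substrate * pct / 100 = 653.2009 * 6.8690 / 100 = 44.8684 kg


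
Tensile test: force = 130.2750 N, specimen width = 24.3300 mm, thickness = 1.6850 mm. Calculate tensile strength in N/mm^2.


Formula: TS = force / (width * thickness)
Substituting: TS = 130.2750 / (24.3300 * 1.6850)
Result: 3.1777 N/mm^2


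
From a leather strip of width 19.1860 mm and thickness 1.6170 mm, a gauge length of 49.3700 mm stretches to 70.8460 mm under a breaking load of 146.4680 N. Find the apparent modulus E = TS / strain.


TS = F / (w * t) = 146.4680 / (19.1860 * 1.6170) = 4.7212 N/mm^2
strain = (Lf - L0) / L0 = (70.8460 - 49.3700) / 49.3700 = 0.4350
E = TS / strain = 4.7212 / 0.4350 = 10.8532 N/mm^2


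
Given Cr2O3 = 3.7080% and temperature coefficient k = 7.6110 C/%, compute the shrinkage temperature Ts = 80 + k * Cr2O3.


Formula: Ts = 80 + k * Cr2O3
Substituting: Ts = 80 + 7.6110 * 3.7080
Result: 108.2216 C


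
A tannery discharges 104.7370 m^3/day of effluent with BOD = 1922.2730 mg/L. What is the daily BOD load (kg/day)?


Formula: BOD_load = volume * conc / 1000
Substituting: BOD_load = 104.7370 * 1922.2730 / 1000
Result: 201.3331 kg/day


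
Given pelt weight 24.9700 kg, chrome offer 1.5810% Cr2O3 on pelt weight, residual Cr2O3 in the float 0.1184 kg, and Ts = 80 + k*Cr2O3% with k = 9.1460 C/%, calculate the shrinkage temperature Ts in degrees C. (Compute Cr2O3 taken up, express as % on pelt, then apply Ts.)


Offered = pelt * offer_pct / 100 = 24.9700 * 1.5810 / 100 = 0.3948 kg
Uptake = offered - residual = 0.3948 - 0.1184 = 0.2764 kg
Cr2O3% on pelt = uptake / pelt * 100 = 0.2764 / 24.9700 * 100 = 1.1068 %
Ts = 80 + k * Cr2O3% = 80 + 9.1460 * 1.1068 = 90.1231 C


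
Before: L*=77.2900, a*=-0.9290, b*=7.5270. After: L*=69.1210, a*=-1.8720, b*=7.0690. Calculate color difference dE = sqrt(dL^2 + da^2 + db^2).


dL = -8.1690, da = -0.9430, db = -0.4580
dE = sqrt((-8.1690)^2 + (-0.9430)^2 + (-0.4580)^2) = 8.2360


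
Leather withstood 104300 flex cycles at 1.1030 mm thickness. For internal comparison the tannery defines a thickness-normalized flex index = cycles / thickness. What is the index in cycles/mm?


Formula: Index = cycles / thickness
Substituting: Index = 104300 / 1.1030
Result: 94560.2901 cycles/mm


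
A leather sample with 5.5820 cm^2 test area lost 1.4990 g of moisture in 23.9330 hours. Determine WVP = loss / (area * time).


Formula: WVP = loss / (area * time)
Substituting: WVP = 1.4990 / (5.5820 * 23.9330)
Result: 0.0112206 g/(cm^2*hr)


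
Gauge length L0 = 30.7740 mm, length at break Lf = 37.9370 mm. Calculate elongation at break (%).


Formula: Elongation = (Lf - L0) / L0 * 100
Substituting: Elongation = (37.9370 - 30.7740) / 30.7740 * 100
Result: 23.2761 %


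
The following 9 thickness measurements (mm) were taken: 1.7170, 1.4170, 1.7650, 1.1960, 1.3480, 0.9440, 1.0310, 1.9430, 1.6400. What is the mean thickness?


Formula: Average = sum / n
Substituting: Average = 13.0010 / 9
Result: 1.4446 mm


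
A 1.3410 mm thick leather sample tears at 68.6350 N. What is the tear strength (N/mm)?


Formula: Tear strength = force / thickness
Substituting: Tear strength = 68.6350 / 1.3410
Result: 51.1820 N/mm


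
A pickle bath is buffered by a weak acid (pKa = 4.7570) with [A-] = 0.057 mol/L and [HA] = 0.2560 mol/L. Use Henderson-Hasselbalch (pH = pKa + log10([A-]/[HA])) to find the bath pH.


ratio = [A-] / [HA] = 0.057 / 0.2560 = 0.2227
log10(ratio) = -0.6524
pH = pKa + log10(ratio) = 4.7570 - 0.6524 = 4.1046


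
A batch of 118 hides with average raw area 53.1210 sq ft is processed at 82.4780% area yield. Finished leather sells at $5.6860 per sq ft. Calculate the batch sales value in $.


Raw_total = N * avg_area = 118 * 53.1210 = 6268.2780 sq ft
Finished = Raw_total * yield / 100 = 6268.2780 * 82.4780 / 100 = 5169.9503 sq ft
Value = Finished * price = 5169.9503 * 5.6860 = 29396.3376 $


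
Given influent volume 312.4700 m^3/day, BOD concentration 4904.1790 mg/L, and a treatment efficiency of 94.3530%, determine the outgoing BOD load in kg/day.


Load_in = volume * conc / 1000 = 312.4700 * 4904.1790 / 1000 = 1532.4088 kg/day
Removed = Load_in * eff / 100 = 1532.4088 * 94.3530 / 100 = 1445.8737 kg/day
Load_out = Load_in - Removed = 1532.4088 - 1445.8737 = 86.5351 kg/day


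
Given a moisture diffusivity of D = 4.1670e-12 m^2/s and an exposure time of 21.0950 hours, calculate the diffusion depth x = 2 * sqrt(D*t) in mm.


t = 21.0950 hr * 3600 = 75942.0000 s
D * t = 4.1670e-12 * 75942.0000 = 3.1645e-07
x = 2 * sqrt(D*t) = 2 * sqrt(3.1645e-07) = 0.00112508 m = 1.1251 mm


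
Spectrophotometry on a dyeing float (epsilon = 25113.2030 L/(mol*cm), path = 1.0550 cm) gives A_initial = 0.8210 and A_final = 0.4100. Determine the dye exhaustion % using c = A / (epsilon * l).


c_initial = A_i / (epsilon * l) = 0.8210 / (25113.2030 * 1.0550) = 3.0988e-05 mol/L
c_final = A_f / (epsilon * l) = 0.4100 / (25113.2030 * 1.0550) = 1.5475e-05 mol/L
Exhaustion = (c_initial - c_final) / c_initial * 100 = (3.0988e-05 - 1.5475e-05) / 3.0988e-05 * 100 = 50.0609 %


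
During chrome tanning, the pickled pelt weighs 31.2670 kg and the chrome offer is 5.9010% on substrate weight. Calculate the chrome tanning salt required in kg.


Formula: Chrome = substrate * pct / 100
Substituting: Chrome = 31.2670 * 5.9010 / 100
Result: 1.8451 kg


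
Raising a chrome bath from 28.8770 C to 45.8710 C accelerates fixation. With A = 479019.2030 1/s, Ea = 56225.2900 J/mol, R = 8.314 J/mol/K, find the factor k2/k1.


T1 = 28.8770 + 273.15 = 302.0270 K; T2 = 45.8710 + 273.15 = 319.0210 K
k1 = A * exp(-Ea/(R*T1)) = 479019.2030 * exp(-56225.2900/(8.314*302.0270)) = 9.0367e-05 1/s
k2 = A * exp(-Ea/(R*T2)) = 479019.2030 * exp(-56225.2900/(8.314*319.0210)) = 2.9786e-04 1/s
k2/k1 = 2.9786e-04 / 9.0367e-05 = 3.2962


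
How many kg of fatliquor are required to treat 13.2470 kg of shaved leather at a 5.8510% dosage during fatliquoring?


Formula: Fat = substrate * pct / 100
Substituting: Fat = 13.2470 * 5.8510 / 100
Result: 0.7751 kg


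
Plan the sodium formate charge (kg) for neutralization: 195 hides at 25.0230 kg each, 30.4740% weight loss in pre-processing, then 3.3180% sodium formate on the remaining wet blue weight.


Total_raw = N * avg_wt = 195 * 25.0230 = 4879.4850 kg
Substrate = Total_raw * (1 - loss/100) = 4879.4850 * (1 - 30.4740/100) = 3392.5107 kg
Neutralizer = Substrate * pct / 100 = 3392.5107 * 3.3180 / 100 = 112.5635 kg


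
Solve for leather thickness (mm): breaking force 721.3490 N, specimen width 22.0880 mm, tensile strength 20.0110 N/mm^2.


Formula: t = F / (TS * w)
Substituting: t = 721.3490 / (20.0110 * 22.0880)
Result: 1.6320 mm


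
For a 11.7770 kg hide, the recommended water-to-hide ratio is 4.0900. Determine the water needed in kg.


Formula: Water = hide_weight * ratio
Substituting: Water = 11.7770 * 4.0900
Result: 48.1679 kg


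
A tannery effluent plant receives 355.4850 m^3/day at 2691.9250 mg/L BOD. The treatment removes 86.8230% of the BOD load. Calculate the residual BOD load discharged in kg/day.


Load_in = volume * conc / 1000 = 355.4850 * 2691.9250 / 1000 = 956.9390 kg/day
Removed = Load_in * eff / 100 = 956.9390 * 86.8230 / 100 = 830.8431 kg/day
Load_out = Load_in - Removed = 956.9390 - 830.8431 = 126.0958 kg/day


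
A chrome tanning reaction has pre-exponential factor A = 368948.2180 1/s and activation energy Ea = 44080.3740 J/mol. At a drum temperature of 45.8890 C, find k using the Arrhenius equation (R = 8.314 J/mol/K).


T_K = T_C + 273.15 = 45.8890 + 273.15 = 319.0390 K
exponent = -Ea / (R * T_K) = -44080.3740 / (8.314 * 319.0390) = -16.6185
k = A * exp(exponent) = 368948.2180 * exp(-16.6185) = 0.0223691 1/s


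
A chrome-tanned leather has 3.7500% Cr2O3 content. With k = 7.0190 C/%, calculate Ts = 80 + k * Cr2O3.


Formula: Ts = 80 + k * Cr2O3
Substituting: Ts = 80 + 7.0190 * 3.7500
Result: 106.3212 C


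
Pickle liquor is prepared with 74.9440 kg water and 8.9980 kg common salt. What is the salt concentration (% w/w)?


Formula: Conc = salt / (water + salt) * 100
Substituting: Conc = 8.9980 / (74.9440 + 8.9980) * 100
Result: 10.7193 %


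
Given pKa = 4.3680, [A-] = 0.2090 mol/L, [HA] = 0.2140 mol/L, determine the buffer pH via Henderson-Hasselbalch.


ratio = [A-] / [HA] = 0.2090 / 0.2140 = 0.9766
log10(ratio) = -0.0102675
pH = pKa + log10(ratio) = 4.3680 - 0.0102675 = 4.3577
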